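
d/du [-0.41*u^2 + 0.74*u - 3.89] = 0.74 - 0.82*u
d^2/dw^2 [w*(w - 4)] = 2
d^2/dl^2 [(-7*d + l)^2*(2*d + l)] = -24*d + 6*l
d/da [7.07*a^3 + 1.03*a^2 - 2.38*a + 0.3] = 21.21*a^2 + 2.06*a - 2.38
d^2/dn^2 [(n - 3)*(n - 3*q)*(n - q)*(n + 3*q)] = 12*n^2 - 6*n*q - 18*n - 18*q^2 + 6*q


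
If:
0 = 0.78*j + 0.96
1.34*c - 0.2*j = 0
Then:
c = -0.18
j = -1.23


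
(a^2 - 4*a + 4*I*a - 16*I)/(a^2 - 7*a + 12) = (a + 4*I)/(a - 3)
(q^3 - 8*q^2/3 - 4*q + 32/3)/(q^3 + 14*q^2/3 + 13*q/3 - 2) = (3*q^2 - 14*q + 16)/(3*q^2 + 8*q - 3)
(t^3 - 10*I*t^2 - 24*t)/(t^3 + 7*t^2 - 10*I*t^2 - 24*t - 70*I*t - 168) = t/(t + 7)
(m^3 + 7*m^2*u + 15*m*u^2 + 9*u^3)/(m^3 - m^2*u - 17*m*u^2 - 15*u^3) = (-m - 3*u)/(-m + 5*u)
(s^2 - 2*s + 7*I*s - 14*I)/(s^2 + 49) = (s - 2)/(s - 7*I)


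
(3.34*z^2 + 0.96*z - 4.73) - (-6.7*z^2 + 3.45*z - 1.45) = 10.04*z^2 - 2.49*z - 3.28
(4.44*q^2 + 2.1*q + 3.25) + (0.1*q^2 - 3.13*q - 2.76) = 4.54*q^2 - 1.03*q + 0.49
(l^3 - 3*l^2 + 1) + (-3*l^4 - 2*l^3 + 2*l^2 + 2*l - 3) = -3*l^4 - l^3 - l^2 + 2*l - 2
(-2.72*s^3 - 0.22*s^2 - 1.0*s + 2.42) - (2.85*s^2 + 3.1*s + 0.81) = -2.72*s^3 - 3.07*s^2 - 4.1*s + 1.61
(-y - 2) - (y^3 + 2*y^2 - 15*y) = -y^3 - 2*y^2 + 14*y - 2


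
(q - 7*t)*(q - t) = q^2 - 8*q*t + 7*t^2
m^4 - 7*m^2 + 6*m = m*(m - 2)*(m - 1)*(m + 3)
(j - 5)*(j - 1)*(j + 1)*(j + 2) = j^4 - 3*j^3 - 11*j^2 + 3*j + 10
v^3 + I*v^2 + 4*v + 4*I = (v - 2*I)*(v + I)*(v + 2*I)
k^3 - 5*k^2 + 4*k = k*(k - 4)*(k - 1)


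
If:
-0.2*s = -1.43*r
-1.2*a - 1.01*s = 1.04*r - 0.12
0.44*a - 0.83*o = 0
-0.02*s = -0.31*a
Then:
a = 0.01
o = 0.00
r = 0.01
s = 0.10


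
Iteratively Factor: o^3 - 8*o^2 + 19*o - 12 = (o - 3)*(o^2 - 5*o + 4) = (o - 3)*(o - 1)*(o - 4)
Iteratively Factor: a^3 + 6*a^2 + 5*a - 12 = (a + 3)*(a^2 + 3*a - 4) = (a - 1)*(a + 3)*(a + 4)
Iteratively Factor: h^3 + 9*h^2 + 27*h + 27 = (h + 3)*(h^2 + 6*h + 9) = (h + 3)^2*(h + 3)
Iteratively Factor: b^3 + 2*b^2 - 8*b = (b - 2)*(b^2 + 4*b) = b*(b - 2)*(b + 4)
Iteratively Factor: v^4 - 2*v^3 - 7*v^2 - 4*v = (v)*(v^3 - 2*v^2 - 7*v - 4) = v*(v + 1)*(v^2 - 3*v - 4) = v*(v - 4)*(v + 1)*(v + 1)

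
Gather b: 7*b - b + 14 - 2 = 6*b + 12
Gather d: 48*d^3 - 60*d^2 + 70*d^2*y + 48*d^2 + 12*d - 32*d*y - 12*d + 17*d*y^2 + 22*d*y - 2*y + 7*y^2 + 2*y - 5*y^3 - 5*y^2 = 48*d^3 + d^2*(70*y - 12) + d*(17*y^2 - 10*y) - 5*y^3 + 2*y^2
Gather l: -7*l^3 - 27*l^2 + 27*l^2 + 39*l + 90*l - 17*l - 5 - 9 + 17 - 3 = -7*l^3 + 112*l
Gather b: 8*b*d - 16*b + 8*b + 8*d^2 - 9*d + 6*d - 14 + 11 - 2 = b*(8*d - 8) + 8*d^2 - 3*d - 5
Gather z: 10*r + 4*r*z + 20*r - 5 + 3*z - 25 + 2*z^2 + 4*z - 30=30*r + 2*z^2 + z*(4*r + 7) - 60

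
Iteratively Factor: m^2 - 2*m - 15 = (m - 5)*(m + 3)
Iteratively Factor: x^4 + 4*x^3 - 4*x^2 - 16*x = (x + 2)*(x^3 + 2*x^2 - 8*x) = (x + 2)*(x + 4)*(x^2 - 2*x) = x*(x + 2)*(x + 4)*(x - 2)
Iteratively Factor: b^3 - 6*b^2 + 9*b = (b - 3)*(b^2 - 3*b) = (b - 3)^2*(b)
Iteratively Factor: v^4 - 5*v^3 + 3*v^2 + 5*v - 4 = (v - 1)*(v^3 - 4*v^2 - v + 4) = (v - 1)*(v + 1)*(v^2 - 5*v + 4) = (v - 1)^2*(v + 1)*(v - 4)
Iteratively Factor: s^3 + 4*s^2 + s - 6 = (s + 2)*(s^2 + 2*s - 3) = (s - 1)*(s + 2)*(s + 3)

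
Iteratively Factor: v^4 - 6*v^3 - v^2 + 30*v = (v)*(v^3 - 6*v^2 - v + 30) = v*(v - 3)*(v^2 - 3*v - 10) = v*(v - 3)*(v + 2)*(v - 5)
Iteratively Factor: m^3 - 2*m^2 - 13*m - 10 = (m - 5)*(m^2 + 3*m + 2) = (m - 5)*(m + 2)*(m + 1)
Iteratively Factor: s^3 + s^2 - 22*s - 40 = (s + 4)*(s^2 - 3*s - 10) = (s - 5)*(s + 4)*(s + 2)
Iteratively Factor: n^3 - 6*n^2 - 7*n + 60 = (n - 5)*(n^2 - n - 12) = (n - 5)*(n + 3)*(n - 4)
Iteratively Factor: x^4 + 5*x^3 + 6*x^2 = (x + 3)*(x^3 + 2*x^2) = (x + 2)*(x + 3)*(x^2) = x*(x + 2)*(x + 3)*(x)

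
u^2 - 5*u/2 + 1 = (u - 2)*(u - 1/2)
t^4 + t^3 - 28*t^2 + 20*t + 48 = (t - 4)*(t - 2)*(t + 1)*(t + 6)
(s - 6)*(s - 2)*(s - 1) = s^3 - 9*s^2 + 20*s - 12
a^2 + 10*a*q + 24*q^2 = (a + 4*q)*(a + 6*q)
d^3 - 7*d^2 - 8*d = d*(d - 8)*(d + 1)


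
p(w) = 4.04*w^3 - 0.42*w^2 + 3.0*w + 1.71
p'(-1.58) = 34.58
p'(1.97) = 48.38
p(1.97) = 36.88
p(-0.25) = 0.87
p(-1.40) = -14.40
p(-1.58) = -20.01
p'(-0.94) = 14.50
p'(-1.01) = 16.21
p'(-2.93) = 109.51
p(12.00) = 6958.35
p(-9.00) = -3004.47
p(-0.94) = -4.84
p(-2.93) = -112.31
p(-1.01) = -5.91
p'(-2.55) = 83.95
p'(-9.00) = 992.28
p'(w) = 12.12*w^2 - 0.84*w + 3.0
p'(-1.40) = 27.93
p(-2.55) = -75.66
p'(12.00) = 1738.20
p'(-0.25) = 3.97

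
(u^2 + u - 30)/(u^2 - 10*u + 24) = (u^2 + u - 30)/(u^2 - 10*u + 24)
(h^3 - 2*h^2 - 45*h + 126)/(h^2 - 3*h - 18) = (h^2 + 4*h - 21)/(h + 3)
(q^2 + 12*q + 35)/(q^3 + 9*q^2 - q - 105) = 1/(q - 3)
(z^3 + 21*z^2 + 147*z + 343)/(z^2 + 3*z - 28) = (z^2 + 14*z + 49)/(z - 4)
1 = 1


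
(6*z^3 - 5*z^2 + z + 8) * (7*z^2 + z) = 42*z^5 - 29*z^4 + 2*z^3 + 57*z^2 + 8*z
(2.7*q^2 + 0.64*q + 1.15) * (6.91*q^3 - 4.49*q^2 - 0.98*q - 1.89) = 18.657*q^5 - 7.7006*q^4 + 2.4269*q^3 - 10.8937*q^2 - 2.3366*q - 2.1735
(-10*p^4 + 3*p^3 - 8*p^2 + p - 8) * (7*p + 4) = -70*p^5 - 19*p^4 - 44*p^3 - 25*p^2 - 52*p - 32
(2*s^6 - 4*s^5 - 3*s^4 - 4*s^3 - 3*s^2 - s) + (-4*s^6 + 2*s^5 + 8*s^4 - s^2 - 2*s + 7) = -2*s^6 - 2*s^5 + 5*s^4 - 4*s^3 - 4*s^2 - 3*s + 7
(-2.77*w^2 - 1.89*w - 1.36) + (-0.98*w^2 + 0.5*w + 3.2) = -3.75*w^2 - 1.39*w + 1.84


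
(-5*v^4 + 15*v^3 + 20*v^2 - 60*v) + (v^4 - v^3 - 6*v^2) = -4*v^4 + 14*v^3 + 14*v^2 - 60*v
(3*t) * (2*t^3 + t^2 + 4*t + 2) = 6*t^4 + 3*t^3 + 12*t^2 + 6*t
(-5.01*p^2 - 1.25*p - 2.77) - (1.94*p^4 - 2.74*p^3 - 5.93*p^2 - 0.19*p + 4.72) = -1.94*p^4 + 2.74*p^3 + 0.92*p^2 - 1.06*p - 7.49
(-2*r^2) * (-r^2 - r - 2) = 2*r^4 + 2*r^3 + 4*r^2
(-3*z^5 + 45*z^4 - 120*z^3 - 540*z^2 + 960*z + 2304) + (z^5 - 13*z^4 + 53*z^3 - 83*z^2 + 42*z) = -2*z^5 + 32*z^4 - 67*z^3 - 623*z^2 + 1002*z + 2304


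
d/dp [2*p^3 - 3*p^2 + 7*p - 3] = 6*p^2 - 6*p + 7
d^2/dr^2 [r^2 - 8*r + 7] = 2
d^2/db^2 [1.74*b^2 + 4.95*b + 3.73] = 3.48000000000000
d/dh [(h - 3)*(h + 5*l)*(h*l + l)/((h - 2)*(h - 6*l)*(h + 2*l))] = l*(-(h - 3)*(h - 2)*(h + 1)*(h - 6*l)*(h + 5*l) - (h - 3)*(h - 2)*(h + 1)*(h + 2*l)*(h + 5*l) - (h - 3)*(h + 1)*(h - 6*l)*(h + 2*l)*(h + 5*l) + (h - 2)*(h - 6*l)*(h + 2*l)*((h - 3)*(h + 1) + (h - 3)*(h + 5*l) + (h + 1)*(h + 5*l)))/((h - 2)^2*(h - 6*l)^2*(h + 2*l)^2)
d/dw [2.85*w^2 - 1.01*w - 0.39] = 5.7*w - 1.01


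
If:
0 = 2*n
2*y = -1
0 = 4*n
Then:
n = 0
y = -1/2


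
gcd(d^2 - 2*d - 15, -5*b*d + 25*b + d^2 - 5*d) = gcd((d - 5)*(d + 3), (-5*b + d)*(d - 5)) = d - 5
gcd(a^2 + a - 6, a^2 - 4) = a - 2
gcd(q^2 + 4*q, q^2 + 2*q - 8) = q + 4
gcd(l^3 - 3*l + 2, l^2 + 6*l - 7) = l - 1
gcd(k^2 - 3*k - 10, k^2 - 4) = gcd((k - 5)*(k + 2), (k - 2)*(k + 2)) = k + 2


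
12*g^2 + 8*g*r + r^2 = (2*g + r)*(6*g + r)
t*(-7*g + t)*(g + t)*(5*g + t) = -35*g^3*t - 37*g^2*t^2 - g*t^3 + t^4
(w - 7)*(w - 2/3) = w^2 - 23*w/3 + 14/3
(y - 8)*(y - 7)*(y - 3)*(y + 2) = y^4 - 16*y^3 + 65*y^2 + 34*y - 336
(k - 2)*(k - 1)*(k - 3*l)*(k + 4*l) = k^4 + k^3*l - 3*k^3 - 12*k^2*l^2 - 3*k^2*l + 2*k^2 + 36*k*l^2 + 2*k*l - 24*l^2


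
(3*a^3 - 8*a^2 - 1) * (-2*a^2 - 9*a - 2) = -6*a^5 - 11*a^4 + 66*a^3 + 18*a^2 + 9*a + 2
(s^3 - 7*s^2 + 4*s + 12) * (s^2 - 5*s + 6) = s^5 - 12*s^4 + 45*s^3 - 50*s^2 - 36*s + 72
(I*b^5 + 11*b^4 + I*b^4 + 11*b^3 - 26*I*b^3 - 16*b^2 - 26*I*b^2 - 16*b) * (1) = I*b^5 + 11*b^4 + I*b^4 + 11*b^3 - 26*I*b^3 - 16*b^2 - 26*I*b^2 - 16*b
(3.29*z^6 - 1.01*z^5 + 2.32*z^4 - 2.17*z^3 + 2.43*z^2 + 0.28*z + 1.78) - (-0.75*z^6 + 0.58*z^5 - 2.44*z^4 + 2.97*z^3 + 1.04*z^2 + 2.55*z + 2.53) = 4.04*z^6 - 1.59*z^5 + 4.76*z^4 - 5.14*z^3 + 1.39*z^2 - 2.27*z - 0.75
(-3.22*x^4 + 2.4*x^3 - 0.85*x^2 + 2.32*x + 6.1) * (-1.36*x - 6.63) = 4.3792*x^5 + 18.0846*x^4 - 14.756*x^3 + 2.4803*x^2 - 23.6776*x - 40.443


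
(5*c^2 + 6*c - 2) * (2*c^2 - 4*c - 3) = 10*c^4 - 8*c^3 - 43*c^2 - 10*c + 6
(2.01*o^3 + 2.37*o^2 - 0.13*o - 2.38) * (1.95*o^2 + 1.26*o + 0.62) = 3.9195*o^5 + 7.1541*o^4 + 3.9789*o^3 - 3.3354*o^2 - 3.0794*o - 1.4756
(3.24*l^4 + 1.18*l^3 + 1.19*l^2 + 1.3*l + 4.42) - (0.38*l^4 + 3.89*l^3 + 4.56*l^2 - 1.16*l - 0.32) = 2.86*l^4 - 2.71*l^3 - 3.37*l^2 + 2.46*l + 4.74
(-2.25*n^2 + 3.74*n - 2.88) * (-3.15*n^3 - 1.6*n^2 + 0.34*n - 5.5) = 7.0875*n^5 - 8.181*n^4 + 2.323*n^3 + 18.2546*n^2 - 21.5492*n + 15.84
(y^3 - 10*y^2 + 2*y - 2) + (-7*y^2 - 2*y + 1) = y^3 - 17*y^2 - 1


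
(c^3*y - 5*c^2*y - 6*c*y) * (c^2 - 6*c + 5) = c^5*y - 11*c^4*y + 29*c^3*y + 11*c^2*y - 30*c*y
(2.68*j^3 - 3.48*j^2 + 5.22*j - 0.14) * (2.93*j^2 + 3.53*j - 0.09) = 7.8524*j^5 - 0.736000000000001*j^4 + 2.769*j^3 + 18.3296*j^2 - 0.964*j + 0.0126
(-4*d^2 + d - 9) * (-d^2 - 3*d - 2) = 4*d^4 + 11*d^3 + 14*d^2 + 25*d + 18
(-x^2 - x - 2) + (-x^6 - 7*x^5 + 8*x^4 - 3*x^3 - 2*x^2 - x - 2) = -x^6 - 7*x^5 + 8*x^4 - 3*x^3 - 3*x^2 - 2*x - 4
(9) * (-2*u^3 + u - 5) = -18*u^3 + 9*u - 45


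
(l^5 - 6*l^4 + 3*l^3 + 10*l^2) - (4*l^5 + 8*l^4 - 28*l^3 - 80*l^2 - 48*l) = -3*l^5 - 14*l^4 + 31*l^3 + 90*l^2 + 48*l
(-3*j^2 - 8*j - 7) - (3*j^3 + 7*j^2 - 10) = -3*j^3 - 10*j^2 - 8*j + 3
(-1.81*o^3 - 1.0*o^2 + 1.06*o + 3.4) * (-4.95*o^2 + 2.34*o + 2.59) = 8.9595*o^5 + 0.7146*o^4 - 12.2749*o^3 - 16.9396*o^2 + 10.7014*o + 8.806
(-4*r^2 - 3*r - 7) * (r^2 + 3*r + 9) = -4*r^4 - 15*r^3 - 52*r^2 - 48*r - 63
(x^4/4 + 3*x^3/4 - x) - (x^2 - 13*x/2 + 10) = x^4/4 + 3*x^3/4 - x^2 + 11*x/2 - 10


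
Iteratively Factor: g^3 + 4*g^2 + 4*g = (g + 2)*(g^2 + 2*g) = (g + 2)^2*(g)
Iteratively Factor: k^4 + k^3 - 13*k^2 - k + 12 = (k - 3)*(k^3 + 4*k^2 - k - 4) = (k - 3)*(k + 4)*(k^2 - 1) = (k - 3)*(k + 1)*(k + 4)*(k - 1)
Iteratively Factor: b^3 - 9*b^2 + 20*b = (b - 4)*(b^2 - 5*b) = b*(b - 4)*(b - 5)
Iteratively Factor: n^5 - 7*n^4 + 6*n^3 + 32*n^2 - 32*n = (n - 4)*(n^4 - 3*n^3 - 6*n^2 + 8*n) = (n - 4)*(n + 2)*(n^3 - 5*n^2 + 4*n) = (n - 4)^2*(n + 2)*(n^2 - n) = n*(n - 4)^2*(n + 2)*(n - 1)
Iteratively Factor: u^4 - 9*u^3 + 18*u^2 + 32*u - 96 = (u - 4)*(u^3 - 5*u^2 - 2*u + 24) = (u - 4)*(u - 3)*(u^2 - 2*u - 8) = (u - 4)^2*(u - 3)*(u + 2)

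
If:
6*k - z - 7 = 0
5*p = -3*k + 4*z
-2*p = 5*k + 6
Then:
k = 26/67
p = -266/67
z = -313/67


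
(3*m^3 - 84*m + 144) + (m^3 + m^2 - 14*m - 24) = 4*m^3 + m^2 - 98*m + 120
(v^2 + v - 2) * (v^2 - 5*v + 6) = v^4 - 4*v^3 - v^2 + 16*v - 12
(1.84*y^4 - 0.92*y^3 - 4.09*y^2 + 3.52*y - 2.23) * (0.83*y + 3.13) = 1.5272*y^5 + 4.9956*y^4 - 6.2743*y^3 - 9.8801*y^2 + 9.1667*y - 6.9799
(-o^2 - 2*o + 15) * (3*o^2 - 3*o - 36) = -3*o^4 - 3*o^3 + 87*o^2 + 27*o - 540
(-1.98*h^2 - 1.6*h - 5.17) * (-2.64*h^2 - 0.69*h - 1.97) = 5.2272*h^4 + 5.5902*h^3 + 18.6534*h^2 + 6.7193*h + 10.1849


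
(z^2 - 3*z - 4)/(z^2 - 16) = (z + 1)/(z + 4)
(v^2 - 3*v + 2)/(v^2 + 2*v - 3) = (v - 2)/(v + 3)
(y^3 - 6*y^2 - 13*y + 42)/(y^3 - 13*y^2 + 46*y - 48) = (y^2 - 4*y - 21)/(y^2 - 11*y + 24)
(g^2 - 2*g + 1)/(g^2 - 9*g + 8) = (g - 1)/(g - 8)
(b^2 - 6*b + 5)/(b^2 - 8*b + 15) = (b - 1)/(b - 3)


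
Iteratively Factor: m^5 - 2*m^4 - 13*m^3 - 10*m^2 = (m)*(m^4 - 2*m^3 - 13*m^2 - 10*m) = m*(m + 1)*(m^3 - 3*m^2 - 10*m) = m*(m - 5)*(m + 1)*(m^2 + 2*m) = m^2*(m - 5)*(m + 1)*(m + 2)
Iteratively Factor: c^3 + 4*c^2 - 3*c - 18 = (c + 3)*(c^2 + c - 6) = (c + 3)^2*(c - 2)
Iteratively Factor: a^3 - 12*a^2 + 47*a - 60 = (a - 3)*(a^2 - 9*a + 20) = (a - 4)*(a - 3)*(a - 5)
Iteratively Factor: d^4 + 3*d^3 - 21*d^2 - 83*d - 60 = (d - 5)*(d^3 + 8*d^2 + 19*d + 12) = (d - 5)*(d + 3)*(d^2 + 5*d + 4) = (d - 5)*(d + 3)*(d + 4)*(d + 1)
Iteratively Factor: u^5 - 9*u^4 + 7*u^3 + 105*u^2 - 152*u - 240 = (u - 5)*(u^4 - 4*u^3 - 13*u^2 + 40*u + 48) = (u - 5)*(u - 4)*(u^3 - 13*u - 12) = (u - 5)*(u - 4)*(u + 1)*(u^2 - u - 12) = (u - 5)*(u - 4)*(u + 1)*(u + 3)*(u - 4)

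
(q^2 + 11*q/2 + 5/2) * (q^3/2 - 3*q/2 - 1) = q^5/2 + 11*q^4/4 - q^3/4 - 37*q^2/4 - 37*q/4 - 5/2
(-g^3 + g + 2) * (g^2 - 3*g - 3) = -g^5 + 3*g^4 + 4*g^3 - g^2 - 9*g - 6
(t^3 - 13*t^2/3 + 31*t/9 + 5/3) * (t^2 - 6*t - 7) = t^5 - 31*t^4/3 + 202*t^3/9 + 34*t^2/3 - 307*t/9 - 35/3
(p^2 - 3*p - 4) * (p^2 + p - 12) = p^4 - 2*p^3 - 19*p^2 + 32*p + 48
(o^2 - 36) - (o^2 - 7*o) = 7*o - 36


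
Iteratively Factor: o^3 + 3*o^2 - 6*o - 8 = (o + 1)*(o^2 + 2*o - 8) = (o + 1)*(o + 4)*(o - 2)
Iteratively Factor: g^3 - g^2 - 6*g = (g + 2)*(g^2 - 3*g) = g*(g + 2)*(g - 3)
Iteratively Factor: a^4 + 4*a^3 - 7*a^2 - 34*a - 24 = (a - 3)*(a^3 + 7*a^2 + 14*a + 8) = (a - 3)*(a + 2)*(a^2 + 5*a + 4) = (a - 3)*(a + 2)*(a + 4)*(a + 1)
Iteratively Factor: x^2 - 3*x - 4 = (x + 1)*(x - 4)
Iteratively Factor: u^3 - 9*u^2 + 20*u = (u)*(u^2 - 9*u + 20) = u*(u - 4)*(u - 5)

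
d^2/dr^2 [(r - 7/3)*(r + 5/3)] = 2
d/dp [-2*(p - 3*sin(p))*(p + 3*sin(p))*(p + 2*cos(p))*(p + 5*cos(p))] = 14*p^3*sin(p) - 8*p^3 + 38*p^2*sin(2*p) - 42*p^2*cos(p) - 63*p*sin(p)/2 + 189*p*sin(3*p)/2 - 38*p*cos(2*p) - 2*p + 90*sin(4*p) + 63*cos(p)/2 - 63*cos(3*p)/2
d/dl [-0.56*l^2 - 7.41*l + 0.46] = -1.12*l - 7.41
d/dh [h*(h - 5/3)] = 2*h - 5/3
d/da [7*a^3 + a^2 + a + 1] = 21*a^2 + 2*a + 1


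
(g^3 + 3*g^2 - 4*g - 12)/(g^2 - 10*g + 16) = (g^2 + 5*g + 6)/(g - 8)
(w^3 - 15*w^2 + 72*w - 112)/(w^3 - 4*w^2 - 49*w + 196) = (w - 4)/(w + 7)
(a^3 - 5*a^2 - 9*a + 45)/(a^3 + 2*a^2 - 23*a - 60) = (a - 3)/(a + 4)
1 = 1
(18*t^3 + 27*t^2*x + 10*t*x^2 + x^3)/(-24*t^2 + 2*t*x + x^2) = (3*t^2 + 4*t*x + x^2)/(-4*t + x)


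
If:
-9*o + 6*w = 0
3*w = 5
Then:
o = 10/9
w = 5/3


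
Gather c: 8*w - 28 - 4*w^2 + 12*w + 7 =-4*w^2 + 20*w - 21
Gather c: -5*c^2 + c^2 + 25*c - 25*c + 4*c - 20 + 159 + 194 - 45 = -4*c^2 + 4*c + 288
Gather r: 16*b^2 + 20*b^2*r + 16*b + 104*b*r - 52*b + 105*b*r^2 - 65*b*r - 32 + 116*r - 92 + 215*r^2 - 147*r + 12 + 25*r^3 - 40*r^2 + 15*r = 16*b^2 - 36*b + 25*r^3 + r^2*(105*b + 175) + r*(20*b^2 + 39*b - 16) - 112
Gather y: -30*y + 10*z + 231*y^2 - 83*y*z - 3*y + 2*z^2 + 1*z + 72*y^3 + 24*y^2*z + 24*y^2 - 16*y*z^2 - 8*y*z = 72*y^3 + y^2*(24*z + 255) + y*(-16*z^2 - 91*z - 33) + 2*z^2 + 11*z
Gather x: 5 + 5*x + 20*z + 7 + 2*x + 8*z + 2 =7*x + 28*z + 14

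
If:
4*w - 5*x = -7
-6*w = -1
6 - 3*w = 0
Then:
No Solution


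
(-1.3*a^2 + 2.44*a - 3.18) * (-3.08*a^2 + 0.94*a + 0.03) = 4.004*a^4 - 8.7372*a^3 + 12.049*a^2 - 2.916*a - 0.0954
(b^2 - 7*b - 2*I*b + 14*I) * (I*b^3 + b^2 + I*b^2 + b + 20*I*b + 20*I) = I*b^5 + 3*b^4 - 6*I*b^4 - 18*b^3 + 11*I*b^3 + 19*b^2 - 108*I*b^2 - 240*b - 126*I*b - 280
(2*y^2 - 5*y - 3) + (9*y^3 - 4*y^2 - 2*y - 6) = 9*y^3 - 2*y^2 - 7*y - 9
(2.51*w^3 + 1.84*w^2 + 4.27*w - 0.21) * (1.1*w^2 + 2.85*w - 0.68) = 2.761*w^5 + 9.1775*w^4 + 8.2342*w^3 + 10.6873*w^2 - 3.5021*w + 0.1428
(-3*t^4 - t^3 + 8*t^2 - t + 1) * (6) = -18*t^4 - 6*t^3 + 48*t^2 - 6*t + 6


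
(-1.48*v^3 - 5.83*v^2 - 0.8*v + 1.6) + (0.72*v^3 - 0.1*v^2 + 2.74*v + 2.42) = -0.76*v^3 - 5.93*v^2 + 1.94*v + 4.02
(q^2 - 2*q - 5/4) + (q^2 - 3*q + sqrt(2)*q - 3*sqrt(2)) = 2*q^2 - 5*q + sqrt(2)*q - 3*sqrt(2) - 5/4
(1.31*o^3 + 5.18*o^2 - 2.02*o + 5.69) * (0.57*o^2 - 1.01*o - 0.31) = 0.7467*o^5 + 1.6295*o^4 - 6.7893*o^3 + 3.6777*o^2 - 5.1207*o - 1.7639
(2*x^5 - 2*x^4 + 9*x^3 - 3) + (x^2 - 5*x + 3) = 2*x^5 - 2*x^4 + 9*x^3 + x^2 - 5*x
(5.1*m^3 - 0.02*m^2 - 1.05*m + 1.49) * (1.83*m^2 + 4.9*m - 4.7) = 9.333*m^5 + 24.9534*m^4 - 25.9895*m^3 - 2.3243*m^2 + 12.236*m - 7.003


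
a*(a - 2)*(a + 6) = a^3 + 4*a^2 - 12*a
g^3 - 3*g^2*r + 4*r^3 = (g - 2*r)^2*(g + r)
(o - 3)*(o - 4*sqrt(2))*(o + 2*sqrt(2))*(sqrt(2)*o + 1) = sqrt(2)*o^4 - 3*sqrt(2)*o^3 - 3*o^3 - 18*sqrt(2)*o^2 + 9*o^2 - 16*o + 54*sqrt(2)*o + 48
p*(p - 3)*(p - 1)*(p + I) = p^4 - 4*p^3 + I*p^3 + 3*p^2 - 4*I*p^2 + 3*I*p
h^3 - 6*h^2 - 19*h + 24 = (h - 8)*(h - 1)*(h + 3)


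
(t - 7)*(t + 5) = t^2 - 2*t - 35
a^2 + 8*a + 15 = (a + 3)*(a + 5)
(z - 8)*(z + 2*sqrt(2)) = z^2 - 8*z + 2*sqrt(2)*z - 16*sqrt(2)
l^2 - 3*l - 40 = (l - 8)*(l + 5)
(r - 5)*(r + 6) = r^2 + r - 30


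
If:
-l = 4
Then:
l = -4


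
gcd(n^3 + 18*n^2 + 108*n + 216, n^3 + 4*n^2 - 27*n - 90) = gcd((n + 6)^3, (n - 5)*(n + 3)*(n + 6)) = n + 6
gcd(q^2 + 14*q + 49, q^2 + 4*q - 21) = q + 7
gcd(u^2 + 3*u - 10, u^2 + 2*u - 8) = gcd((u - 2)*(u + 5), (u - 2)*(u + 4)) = u - 2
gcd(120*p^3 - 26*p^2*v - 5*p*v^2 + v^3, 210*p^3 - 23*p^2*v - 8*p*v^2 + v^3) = 30*p^2 + p*v - v^2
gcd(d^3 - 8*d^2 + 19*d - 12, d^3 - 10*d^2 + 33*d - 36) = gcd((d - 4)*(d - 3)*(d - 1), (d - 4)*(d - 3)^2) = d^2 - 7*d + 12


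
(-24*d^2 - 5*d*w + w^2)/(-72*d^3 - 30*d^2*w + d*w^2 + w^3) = (-8*d + w)/(-24*d^2 - 2*d*w + w^2)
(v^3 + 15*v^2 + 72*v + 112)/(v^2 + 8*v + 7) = (v^2 + 8*v + 16)/(v + 1)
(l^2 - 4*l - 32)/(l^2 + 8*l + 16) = (l - 8)/(l + 4)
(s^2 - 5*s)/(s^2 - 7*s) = (s - 5)/(s - 7)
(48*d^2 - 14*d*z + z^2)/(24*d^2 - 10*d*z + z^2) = (-8*d + z)/(-4*d + z)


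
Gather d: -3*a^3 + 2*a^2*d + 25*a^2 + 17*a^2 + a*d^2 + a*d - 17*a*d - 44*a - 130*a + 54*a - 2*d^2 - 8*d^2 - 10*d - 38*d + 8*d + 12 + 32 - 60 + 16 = -3*a^3 + 42*a^2 - 120*a + d^2*(a - 10) + d*(2*a^2 - 16*a - 40)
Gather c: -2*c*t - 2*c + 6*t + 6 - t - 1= c*(-2*t - 2) + 5*t + 5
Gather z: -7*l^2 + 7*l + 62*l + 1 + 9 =-7*l^2 + 69*l + 10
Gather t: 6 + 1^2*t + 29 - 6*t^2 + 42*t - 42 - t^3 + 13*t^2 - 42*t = -t^3 + 7*t^2 + t - 7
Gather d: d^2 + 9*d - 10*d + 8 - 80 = d^2 - d - 72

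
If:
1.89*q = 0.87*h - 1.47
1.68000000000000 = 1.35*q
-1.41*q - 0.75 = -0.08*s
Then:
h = 4.39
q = 1.24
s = 31.31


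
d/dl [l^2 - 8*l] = 2*l - 8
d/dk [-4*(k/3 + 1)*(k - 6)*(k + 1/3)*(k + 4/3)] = -16*k^3/3 + 16*k^2/3 + 1624*k/27 + 376/9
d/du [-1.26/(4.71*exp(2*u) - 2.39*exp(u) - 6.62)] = (11.8692*exp(u) - 3.0114)*exp(u)/(-4.71*exp(2*u) + 2.39*exp(u) + 6.62)^2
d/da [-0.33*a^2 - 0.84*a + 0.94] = -0.66*a - 0.84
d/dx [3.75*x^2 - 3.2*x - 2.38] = 7.5*x - 3.2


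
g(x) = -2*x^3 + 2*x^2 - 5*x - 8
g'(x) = -6*x^2 + 4*x - 5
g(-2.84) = 68.14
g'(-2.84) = -64.75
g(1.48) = -17.50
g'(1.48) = -12.22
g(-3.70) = 139.19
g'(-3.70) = -101.94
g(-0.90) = -0.42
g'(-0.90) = -13.46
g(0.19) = -8.89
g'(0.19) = -4.46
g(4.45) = -166.89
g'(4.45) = -106.02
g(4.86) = -214.64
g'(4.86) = -127.28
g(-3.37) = 108.11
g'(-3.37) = -86.62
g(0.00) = -8.00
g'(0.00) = -5.00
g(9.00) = -1349.00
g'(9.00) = -455.00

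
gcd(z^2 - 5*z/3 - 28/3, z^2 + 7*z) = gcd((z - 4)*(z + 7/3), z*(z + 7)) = 1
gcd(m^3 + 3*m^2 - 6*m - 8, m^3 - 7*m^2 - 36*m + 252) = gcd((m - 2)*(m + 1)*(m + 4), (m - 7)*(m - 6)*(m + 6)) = 1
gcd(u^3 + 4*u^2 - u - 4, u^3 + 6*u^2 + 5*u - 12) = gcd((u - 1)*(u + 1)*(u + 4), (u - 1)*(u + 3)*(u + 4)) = u^2 + 3*u - 4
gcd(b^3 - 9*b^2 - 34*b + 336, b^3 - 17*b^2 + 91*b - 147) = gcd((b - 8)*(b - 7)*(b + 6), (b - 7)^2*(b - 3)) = b - 7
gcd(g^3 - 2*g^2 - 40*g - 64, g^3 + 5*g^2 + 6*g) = g + 2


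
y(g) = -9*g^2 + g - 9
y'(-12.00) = 217.00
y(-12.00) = -1317.00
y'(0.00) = 1.00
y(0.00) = -9.00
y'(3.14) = -55.52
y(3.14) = -94.60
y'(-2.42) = 44.56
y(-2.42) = -64.13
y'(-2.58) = 47.44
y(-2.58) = -71.49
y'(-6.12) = 111.16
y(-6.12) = -352.21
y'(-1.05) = 19.90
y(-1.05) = -19.97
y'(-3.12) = 57.16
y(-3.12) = -99.73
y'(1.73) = -30.14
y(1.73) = -34.21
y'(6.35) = -113.30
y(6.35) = -365.55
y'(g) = 1 - 18*g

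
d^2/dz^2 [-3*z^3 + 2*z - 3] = -18*z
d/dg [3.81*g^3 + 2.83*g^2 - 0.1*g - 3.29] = 11.43*g^2 + 5.66*g - 0.1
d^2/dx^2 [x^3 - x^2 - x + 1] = 6*x - 2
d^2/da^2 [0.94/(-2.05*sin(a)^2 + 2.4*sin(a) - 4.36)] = (15.8014*sin(a)^4 - 13.8744*sin(a)^3 - 51.89458*sin(a)^2 + 37.58496*sin(a) + 5.97464)/(2.05*sin(a)^2 - 2.4*sin(a) + 4.36)^3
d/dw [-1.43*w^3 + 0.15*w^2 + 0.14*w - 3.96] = -4.29*w^2 + 0.3*w + 0.14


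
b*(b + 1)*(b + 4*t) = b^3 + 4*b^2*t + b^2 + 4*b*t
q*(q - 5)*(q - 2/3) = q^3 - 17*q^2/3 + 10*q/3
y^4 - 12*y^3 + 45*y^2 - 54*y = y*(y - 6)*(y - 3)^2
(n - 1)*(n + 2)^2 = n^3 + 3*n^2 - 4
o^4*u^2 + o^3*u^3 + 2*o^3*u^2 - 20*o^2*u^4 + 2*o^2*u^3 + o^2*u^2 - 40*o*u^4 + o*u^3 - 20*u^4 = (o - 4*u)*(o + 5*u)*(o*u + u)^2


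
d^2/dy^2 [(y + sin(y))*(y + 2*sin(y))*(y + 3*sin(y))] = -6*y^2*sin(y) + 24*y*cos(y) + 22*y*cos(2*y) + 6*y + 15*sin(y)/2 + 22*sin(2*y) + 27*sin(3*y)/2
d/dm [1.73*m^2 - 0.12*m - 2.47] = 3.46*m - 0.12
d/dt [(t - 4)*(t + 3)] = 2*t - 1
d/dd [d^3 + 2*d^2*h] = d*(3*d + 4*h)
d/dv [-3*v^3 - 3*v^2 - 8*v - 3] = -9*v^2 - 6*v - 8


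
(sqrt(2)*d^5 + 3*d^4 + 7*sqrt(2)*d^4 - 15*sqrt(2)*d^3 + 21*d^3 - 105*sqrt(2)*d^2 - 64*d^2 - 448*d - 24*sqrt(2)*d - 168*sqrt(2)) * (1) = sqrt(2)*d^5 + 3*d^4 + 7*sqrt(2)*d^4 - 15*sqrt(2)*d^3 + 21*d^3 - 105*sqrt(2)*d^2 - 64*d^2 - 448*d - 24*sqrt(2)*d - 168*sqrt(2)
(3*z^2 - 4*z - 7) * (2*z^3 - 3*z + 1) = 6*z^5 - 8*z^4 - 23*z^3 + 15*z^2 + 17*z - 7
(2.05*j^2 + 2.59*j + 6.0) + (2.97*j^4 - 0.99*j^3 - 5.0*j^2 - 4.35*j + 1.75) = 2.97*j^4 - 0.99*j^3 - 2.95*j^2 - 1.76*j + 7.75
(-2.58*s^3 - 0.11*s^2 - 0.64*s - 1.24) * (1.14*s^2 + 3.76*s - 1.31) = -2.9412*s^5 - 9.8262*s^4 + 2.2366*s^3 - 3.6759*s^2 - 3.824*s + 1.6244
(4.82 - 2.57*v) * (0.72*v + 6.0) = -1.8504*v^2 - 11.9496*v + 28.92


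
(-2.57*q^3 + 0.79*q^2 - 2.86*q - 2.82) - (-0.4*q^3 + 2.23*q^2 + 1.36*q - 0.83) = -2.17*q^3 - 1.44*q^2 - 4.22*q - 1.99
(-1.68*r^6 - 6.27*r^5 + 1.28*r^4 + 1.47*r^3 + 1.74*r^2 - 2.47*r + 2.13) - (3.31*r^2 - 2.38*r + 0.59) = -1.68*r^6 - 6.27*r^5 + 1.28*r^4 + 1.47*r^3 - 1.57*r^2 - 0.0900000000000003*r + 1.54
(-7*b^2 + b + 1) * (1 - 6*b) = 42*b^3 - 13*b^2 - 5*b + 1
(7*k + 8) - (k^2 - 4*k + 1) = -k^2 + 11*k + 7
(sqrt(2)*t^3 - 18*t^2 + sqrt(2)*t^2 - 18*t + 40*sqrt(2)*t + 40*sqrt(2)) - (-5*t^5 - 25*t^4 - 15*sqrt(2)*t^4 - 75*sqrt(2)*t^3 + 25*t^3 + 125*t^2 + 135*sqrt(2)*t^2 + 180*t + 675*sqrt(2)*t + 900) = 5*t^5 + 15*sqrt(2)*t^4 + 25*t^4 - 25*t^3 + 76*sqrt(2)*t^3 - 134*sqrt(2)*t^2 - 143*t^2 - 635*sqrt(2)*t - 198*t - 900 + 40*sqrt(2)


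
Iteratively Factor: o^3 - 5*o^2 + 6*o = (o - 3)*(o^2 - 2*o) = (o - 3)*(o - 2)*(o)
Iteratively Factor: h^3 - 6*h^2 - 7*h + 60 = (h + 3)*(h^2 - 9*h + 20) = (h - 5)*(h + 3)*(h - 4)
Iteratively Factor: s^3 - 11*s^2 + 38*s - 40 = (s - 4)*(s^2 - 7*s + 10) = (s - 4)*(s - 2)*(s - 5)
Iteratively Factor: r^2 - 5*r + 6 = (r - 3)*(r - 2)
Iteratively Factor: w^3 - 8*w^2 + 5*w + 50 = (w - 5)*(w^2 - 3*w - 10) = (w - 5)^2*(w + 2)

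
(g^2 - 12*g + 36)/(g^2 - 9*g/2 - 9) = 2*(g - 6)/(2*g + 3)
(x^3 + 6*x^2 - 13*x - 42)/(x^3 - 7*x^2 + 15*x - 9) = (x^2 + 9*x + 14)/(x^2 - 4*x + 3)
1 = 1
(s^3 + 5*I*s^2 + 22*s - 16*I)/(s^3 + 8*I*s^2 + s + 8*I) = (s - 2*I)/(s + I)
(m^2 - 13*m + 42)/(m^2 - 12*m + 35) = (m - 6)/(m - 5)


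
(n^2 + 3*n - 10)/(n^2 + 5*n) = (n - 2)/n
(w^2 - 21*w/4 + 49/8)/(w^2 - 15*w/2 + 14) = (w - 7/4)/(w - 4)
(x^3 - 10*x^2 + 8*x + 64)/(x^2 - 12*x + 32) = x + 2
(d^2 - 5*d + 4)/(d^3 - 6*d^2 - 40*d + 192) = (d - 1)/(d^2 - 2*d - 48)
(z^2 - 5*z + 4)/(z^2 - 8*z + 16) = (z - 1)/(z - 4)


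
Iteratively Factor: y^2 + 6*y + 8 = (y + 4)*(y + 2)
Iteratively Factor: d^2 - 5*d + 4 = (d - 1)*(d - 4)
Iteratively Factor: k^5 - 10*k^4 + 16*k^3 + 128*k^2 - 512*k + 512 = (k + 4)*(k^4 - 14*k^3 + 72*k^2 - 160*k + 128) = (k - 2)*(k + 4)*(k^3 - 12*k^2 + 48*k - 64) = (k - 4)*(k - 2)*(k + 4)*(k^2 - 8*k + 16) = (k - 4)^2*(k - 2)*(k + 4)*(k - 4)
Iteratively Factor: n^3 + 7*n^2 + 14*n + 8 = (n + 1)*(n^2 + 6*n + 8) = (n + 1)*(n + 4)*(n + 2)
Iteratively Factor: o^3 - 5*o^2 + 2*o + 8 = (o - 4)*(o^2 - o - 2) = (o - 4)*(o + 1)*(o - 2)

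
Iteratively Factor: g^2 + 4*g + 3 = (g + 1)*(g + 3)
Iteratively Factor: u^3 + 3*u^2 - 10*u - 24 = (u + 2)*(u^2 + u - 12) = (u - 3)*(u + 2)*(u + 4)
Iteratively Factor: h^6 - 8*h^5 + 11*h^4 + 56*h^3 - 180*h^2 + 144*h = (h - 2)*(h^5 - 6*h^4 - h^3 + 54*h^2 - 72*h) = (h - 4)*(h - 2)*(h^4 - 2*h^3 - 9*h^2 + 18*h) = (h - 4)*(h - 2)^2*(h^3 - 9*h) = h*(h - 4)*(h - 2)^2*(h^2 - 9) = h*(h - 4)*(h - 3)*(h - 2)^2*(h + 3)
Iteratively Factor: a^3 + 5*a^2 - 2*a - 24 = (a - 2)*(a^2 + 7*a + 12) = (a - 2)*(a + 4)*(a + 3)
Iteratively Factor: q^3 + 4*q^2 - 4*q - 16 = (q - 2)*(q^2 + 6*q + 8) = (q - 2)*(q + 2)*(q + 4)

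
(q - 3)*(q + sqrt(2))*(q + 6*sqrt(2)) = q^3 - 3*q^2 + 7*sqrt(2)*q^2 - 21*sqrt(2)*q + 12*q - 36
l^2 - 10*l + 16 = (l - 8)*(l - 2)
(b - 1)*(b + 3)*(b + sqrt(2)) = b^3 + sqrt(2)*b^2 + 2*b^2 - 3*b + 2*sqrt(2)*b - 3*sqrt(2)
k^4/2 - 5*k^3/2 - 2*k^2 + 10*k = k*(k/2 + 1)*(k - 5)*(k - 2)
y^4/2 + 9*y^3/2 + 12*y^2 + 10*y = y*(y/2 + 1)*(y + 2)*(y + 5)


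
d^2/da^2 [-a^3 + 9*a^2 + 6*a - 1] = 18 - 6*a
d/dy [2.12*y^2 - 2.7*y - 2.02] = 4.24*y - 2.7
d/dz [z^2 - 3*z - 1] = 2*z - 3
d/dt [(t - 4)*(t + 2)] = 2*t - 2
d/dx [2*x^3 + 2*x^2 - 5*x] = 6*x^2 + 4*x - 5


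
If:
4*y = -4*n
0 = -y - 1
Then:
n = 1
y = -1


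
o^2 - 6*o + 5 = (o - 5)*(o - 1)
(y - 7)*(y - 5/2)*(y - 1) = y^3 - 21*y^2/2 + 27*y - 35/2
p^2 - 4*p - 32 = (p - 8)*(p + 4)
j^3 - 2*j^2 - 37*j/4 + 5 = (j - 4)*(j - 1/2)*(j + 5/2)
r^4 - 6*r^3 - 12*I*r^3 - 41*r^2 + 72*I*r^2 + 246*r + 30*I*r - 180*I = (r - 6)*(r - 6*I)*(r - 5*I)*(r - I)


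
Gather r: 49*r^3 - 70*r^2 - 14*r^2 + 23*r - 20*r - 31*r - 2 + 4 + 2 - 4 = 49*r^3 - 84*r^2 - 28*r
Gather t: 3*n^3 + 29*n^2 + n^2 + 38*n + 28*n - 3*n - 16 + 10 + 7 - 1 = 3*n^3 + 30*n^2 + 63*n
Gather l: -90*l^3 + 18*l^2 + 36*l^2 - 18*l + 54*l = -90*l^3 + 54*l^2 + 36*l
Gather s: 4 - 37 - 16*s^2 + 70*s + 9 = -16*s^2 + 70*s - 24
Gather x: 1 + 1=2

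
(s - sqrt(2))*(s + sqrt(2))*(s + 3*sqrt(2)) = s^3 + 3*sqrt(2)*s^2 - 2*s - 6*sqrt(2)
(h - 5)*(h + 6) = h^2 + h - 30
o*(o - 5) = o^2 - 5*o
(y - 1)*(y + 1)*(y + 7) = y^3 + 7*y^2 - y - 7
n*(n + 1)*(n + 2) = n^3 + 3*n^2 + 2*n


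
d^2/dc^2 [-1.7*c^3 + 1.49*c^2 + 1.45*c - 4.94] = 2.98 - 10.2*c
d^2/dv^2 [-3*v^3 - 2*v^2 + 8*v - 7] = -18*v - 4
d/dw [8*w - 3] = 8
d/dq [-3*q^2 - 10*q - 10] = -6*q - 10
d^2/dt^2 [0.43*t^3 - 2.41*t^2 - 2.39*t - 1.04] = 2.58*t - 4.82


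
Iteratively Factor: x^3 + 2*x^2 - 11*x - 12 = (x + 4)*(x^2 - 2*x - 3) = (x + 1)*(x + 4)*(x - 3)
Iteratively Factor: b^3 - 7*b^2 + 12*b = (b - 3)*(b^2 - 4*b) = (b - 4)*(b - 3)*(b)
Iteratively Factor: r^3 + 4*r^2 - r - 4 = (r - 1)*(r^2 + 5*r + 4) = (r - 1)*(r + 1)*(r + 4)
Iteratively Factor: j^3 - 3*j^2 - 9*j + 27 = (j + 3)*(j^2 - 6*j + 9) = (j - 3)*(j + 3)*(j - 3)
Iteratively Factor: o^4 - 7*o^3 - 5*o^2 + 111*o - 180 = (o - 5)*(o^3 - 2*o^2 - 15*o + 36) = (o - 5)*(o + 4)*(o^2 - 6*o + 9) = (o - 5)*(o - 3)*(o + 4)*(o - 3)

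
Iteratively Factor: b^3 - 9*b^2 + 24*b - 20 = (b - 2)*(b^2 - 7*b + 10) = (b - 5)*(b - 2)*(b - 2)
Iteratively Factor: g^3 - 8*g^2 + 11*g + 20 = (g - 4)*(g^2 - 4*g - 5) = (g - 4)*(g + 1)*(g - 5)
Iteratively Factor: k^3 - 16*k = (k + 4)*(k^2 - 4*k) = k*(k + 4)*(k - 4)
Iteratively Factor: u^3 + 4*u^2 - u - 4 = (u + 4)*(u^2 - 1) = (u + 1)*(u + 4)*(u - 1)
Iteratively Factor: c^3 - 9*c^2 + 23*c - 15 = (c - 5)*(c^2 - 4*c + 3) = (c - 5)*(c - 1)*(c - 3)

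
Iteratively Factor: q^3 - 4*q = (q)*(q^2 - 4) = q*(q - 2)*(q + 2)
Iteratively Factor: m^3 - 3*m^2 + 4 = (m - 2)*(m^2 - m - 2) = (m - 2)*(m + 1)*(m - 2)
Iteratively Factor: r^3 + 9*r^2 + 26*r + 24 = (r + 3)*(r^2 + 6*r + 8) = (r + 3)*(r + 4)*(r + 2)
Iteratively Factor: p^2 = (p)*(p)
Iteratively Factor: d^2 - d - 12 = (d - 4)*(d + 3)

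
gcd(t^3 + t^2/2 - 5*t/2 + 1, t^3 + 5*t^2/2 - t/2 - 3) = t^2 + t - 2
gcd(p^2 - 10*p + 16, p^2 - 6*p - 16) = p - 8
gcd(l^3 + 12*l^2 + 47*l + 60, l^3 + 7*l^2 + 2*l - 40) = l^2 + 9*l + 20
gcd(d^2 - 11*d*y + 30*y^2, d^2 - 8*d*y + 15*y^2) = -d + 5*y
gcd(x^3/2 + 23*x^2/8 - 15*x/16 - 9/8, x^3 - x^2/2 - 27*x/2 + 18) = 1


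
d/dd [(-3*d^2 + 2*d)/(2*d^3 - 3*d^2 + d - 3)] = (6*d^4 - 8*d^3 + 3*d^2 + 18*d - 6)/(4*d^6 - 12*d^5 + 13*d^4 - 18*d^3 + 19*d^2 - 6*d + 9)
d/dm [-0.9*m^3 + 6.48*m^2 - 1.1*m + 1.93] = -2.7*m^2 + 12.96*m - 1.1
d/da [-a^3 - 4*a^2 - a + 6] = -3*a^2 - 8*a - 1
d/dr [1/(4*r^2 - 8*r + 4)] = (1 - r)/(2*(r^2 - 2*r + 1)^2)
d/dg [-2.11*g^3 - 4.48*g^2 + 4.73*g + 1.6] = -6.33*g^2 - 8.96*g + 4.73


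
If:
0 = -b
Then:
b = 0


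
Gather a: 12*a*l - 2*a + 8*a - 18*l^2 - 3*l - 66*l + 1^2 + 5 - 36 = a*(12*l + 6) - 18*l^2 - 69*l - 30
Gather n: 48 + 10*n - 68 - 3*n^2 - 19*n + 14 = -3*n^2 - 9*n - 6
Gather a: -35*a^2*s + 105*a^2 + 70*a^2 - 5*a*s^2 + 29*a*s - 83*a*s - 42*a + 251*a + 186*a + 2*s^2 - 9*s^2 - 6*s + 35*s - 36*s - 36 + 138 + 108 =a^2*(175 - 35*s) + a*(-5*s^2 - 54*s + 395) - 7*s^2 - 7*s + 210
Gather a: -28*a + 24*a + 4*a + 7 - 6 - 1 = 0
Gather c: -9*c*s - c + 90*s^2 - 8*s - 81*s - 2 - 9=c*(-9*s - 1) + 90*s^2 - 89*s - 11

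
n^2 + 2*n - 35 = (n - 5)*(n + 7)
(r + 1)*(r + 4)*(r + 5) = r^3 + 10*r^2 + 29*r + 20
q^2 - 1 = (q - 1)*(q + 1)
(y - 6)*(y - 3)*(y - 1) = y^3 - 10*y^2 + 27*y - 18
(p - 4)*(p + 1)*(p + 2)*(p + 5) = p^4 + 4*p^3 - 15*p^2 - 58*p - 40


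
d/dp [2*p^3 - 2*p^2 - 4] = 2*p*(3*p - 2)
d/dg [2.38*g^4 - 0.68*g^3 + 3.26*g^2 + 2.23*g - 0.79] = 9.52*g^3 - 2.04*g^2 + 6.52*g + 2.23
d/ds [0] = 0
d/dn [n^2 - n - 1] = 2*n - 1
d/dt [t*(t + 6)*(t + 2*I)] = 3*t^2 + 4*t*(3 + I) + 12*I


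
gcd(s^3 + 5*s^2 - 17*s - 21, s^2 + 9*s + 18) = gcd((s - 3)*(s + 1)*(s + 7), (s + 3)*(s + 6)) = 1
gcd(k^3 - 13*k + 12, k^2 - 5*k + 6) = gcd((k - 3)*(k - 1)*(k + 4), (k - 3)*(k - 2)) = k - 3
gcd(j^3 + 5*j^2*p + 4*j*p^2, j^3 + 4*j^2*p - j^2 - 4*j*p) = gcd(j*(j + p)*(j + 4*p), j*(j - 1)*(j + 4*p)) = j^2 + 4*j*p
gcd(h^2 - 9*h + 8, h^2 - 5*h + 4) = h - 1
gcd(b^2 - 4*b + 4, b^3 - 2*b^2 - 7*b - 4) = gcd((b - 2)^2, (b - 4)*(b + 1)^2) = 1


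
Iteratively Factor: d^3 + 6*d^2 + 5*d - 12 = (d + 3)*(d^2 + 3*d - 4) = (d - 1)*(d + 3)*(d + 4)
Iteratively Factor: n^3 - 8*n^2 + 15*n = (n - 5)*(n^2 - 3*n) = n*(n - 5)*(n - 3)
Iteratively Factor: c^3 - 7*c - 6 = (c + 1)*(c^2 - c - 6) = (c - 3)*(c + 1)*(c + 2)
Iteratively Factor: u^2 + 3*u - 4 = (u + 4)*(u - 1)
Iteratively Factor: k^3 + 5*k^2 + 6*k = (k + 2)*(k^2 + 3*k) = k*(k + 2)*(k + 3)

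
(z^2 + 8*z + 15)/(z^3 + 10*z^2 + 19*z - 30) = (z + 3)/(z^2 + 5*z - 6)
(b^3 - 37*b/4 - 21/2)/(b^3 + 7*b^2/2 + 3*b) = (b - 7/2)/b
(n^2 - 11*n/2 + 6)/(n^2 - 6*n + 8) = (n - 3/2)/(n - 2)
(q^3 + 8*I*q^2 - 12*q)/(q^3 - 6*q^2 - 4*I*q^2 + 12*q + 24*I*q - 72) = q*(q + 6*I)/(q^2 - 6*q*(1 + I) + 36*I)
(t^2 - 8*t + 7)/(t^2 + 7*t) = (t^2 - 8*t + 7)/(t*(t + 7))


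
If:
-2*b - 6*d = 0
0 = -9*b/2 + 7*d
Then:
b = 0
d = 0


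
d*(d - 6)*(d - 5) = d^3 - 11*d^2 + 30*d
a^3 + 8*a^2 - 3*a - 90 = (a - 3)*(a + 5)*(a + 6)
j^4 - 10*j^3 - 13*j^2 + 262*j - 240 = (j - 8)*(j - 6)*(j - 1)*(j + 5)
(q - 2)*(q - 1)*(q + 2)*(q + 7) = q^4 + 6*q^3 - 11*q^2 - 24*q + 28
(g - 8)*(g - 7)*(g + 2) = g^3 - 13*g^2 + 26*g + 112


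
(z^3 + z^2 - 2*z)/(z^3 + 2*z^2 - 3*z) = (z + 2)/(z + 3)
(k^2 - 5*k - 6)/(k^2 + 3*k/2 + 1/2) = 2*(k - 6)/(2*k + 1)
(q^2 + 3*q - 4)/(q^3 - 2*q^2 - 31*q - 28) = (q - 1)/(q^2 - 6*q - 7)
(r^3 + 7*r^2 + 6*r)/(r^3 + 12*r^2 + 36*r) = (r + 1)/(r + 6)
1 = 1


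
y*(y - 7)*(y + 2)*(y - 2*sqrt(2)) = y^4 - 5*y^3 - 2*sqrt(2)*y^3 - 14*y^2 + 10*sqrt(2)*y^2 + 28*sqrt(2)*y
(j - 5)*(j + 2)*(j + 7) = j^3 + 4*j^2 - 31*j - 70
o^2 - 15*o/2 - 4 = (o - 8)*(o + 1/2)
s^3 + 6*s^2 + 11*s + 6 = (s + 1)*(s + 2)*(s + 3)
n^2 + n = n*(n + 1)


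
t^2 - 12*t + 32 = (t - 8)*(t - 4)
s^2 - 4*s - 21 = (s - 7)*(s + 3)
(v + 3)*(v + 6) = v^2 + 9*v + 18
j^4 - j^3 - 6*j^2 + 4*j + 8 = (j - 2)^2*(j + 1)*(j + 2)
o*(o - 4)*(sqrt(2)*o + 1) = sqrt(2)*o^3 - 4*sqrt(2)*o^2 + o^2 - 4*o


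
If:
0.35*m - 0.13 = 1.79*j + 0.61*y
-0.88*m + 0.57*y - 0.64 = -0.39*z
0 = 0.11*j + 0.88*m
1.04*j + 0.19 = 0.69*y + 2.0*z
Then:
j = -0.70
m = 0.09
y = 1.89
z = -0.92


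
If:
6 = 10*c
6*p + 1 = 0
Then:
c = 3/5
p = -1/6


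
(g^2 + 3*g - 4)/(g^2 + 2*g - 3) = (g + 4)/(g + 3)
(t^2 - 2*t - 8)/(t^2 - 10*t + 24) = (t + 2)/(t - 6)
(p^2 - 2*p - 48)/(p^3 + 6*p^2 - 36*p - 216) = (p - 8)/(p^2 - 36)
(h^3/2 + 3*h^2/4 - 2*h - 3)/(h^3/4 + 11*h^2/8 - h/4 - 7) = 2*(2*h^2 + 7*h + 6)/(2*h^2 + 15*h + 28)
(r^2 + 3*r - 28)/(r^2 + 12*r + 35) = (r - 4)/(r + 5)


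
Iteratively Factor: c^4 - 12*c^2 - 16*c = (c + 2)*(c^3 - 2*c^2 - 8*c) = (c + 2)^2*(c^2 - 4*c) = c*(c + 2)^2*(c - 4)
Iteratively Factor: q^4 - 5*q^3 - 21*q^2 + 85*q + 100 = (q + 4)*(q^3 - 9*q^2 + 15*q + 25) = (q - 5)*(q + 4)*(q^2 - 4*q - 5) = (q - 5)^2*(q + 4)*(q + 1)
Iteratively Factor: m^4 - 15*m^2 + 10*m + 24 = (m + 1)*(m^3 - m^2 - 14*m + 24) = (m - 3)*(m + 1)*(m^2 + 2*m - 8) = (m - 3)*(m + 1)*(m + 4)*(m - 2)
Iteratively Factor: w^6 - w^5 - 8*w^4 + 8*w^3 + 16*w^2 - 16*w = (w - 1)*(w^5 - 8*w^3 + 16*w) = w*(w - 1)*(w^4 - 8*w^2 + 16) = w*(w - 1)*(w + 2)*(w^3 - 2*w^2 - 4*w + 8) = w*(w - 1)*(w + 2)^2*(w^2 - 4*w + 4) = w*(w - 2)*(w - 1)*(w + 2)^2*(w - 2)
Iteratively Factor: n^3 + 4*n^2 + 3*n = (n)*(n^2 + 4*n + 3) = n*(n + 1)*(n + 3)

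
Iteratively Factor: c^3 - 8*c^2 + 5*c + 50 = (c + 2)*(c^2 - 10*c + 25) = (c - 5)*(c + 2)*(c - 5)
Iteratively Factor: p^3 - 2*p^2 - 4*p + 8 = (p - 2)*(p^2 - 4) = (p - 2)*(p + 2)*(p - 2)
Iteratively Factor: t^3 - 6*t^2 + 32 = (t + 2)*(t^2 - 8*t + 16) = (t - 4)*(t + 2)*(t - 4)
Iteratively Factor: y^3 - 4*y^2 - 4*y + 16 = (y - 4)*(y^2 - 4) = (y - 4)*(y + 2)*(y - 2)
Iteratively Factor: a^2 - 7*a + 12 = (a - 3)*(a - 4)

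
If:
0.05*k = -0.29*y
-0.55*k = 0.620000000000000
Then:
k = -1.13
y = 0.19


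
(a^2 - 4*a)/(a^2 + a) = (a - 4)/(a + 1)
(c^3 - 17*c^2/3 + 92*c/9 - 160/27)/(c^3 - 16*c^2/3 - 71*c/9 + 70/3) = (9*c^2 - 36*c + 32)/(3*(3*c^2 - 11*c - 42))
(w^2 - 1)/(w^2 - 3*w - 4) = (w - 1)/(w - 4)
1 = 1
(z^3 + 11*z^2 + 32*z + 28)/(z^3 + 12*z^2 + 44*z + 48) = (z^2 + 9*z + 14)/(z^2 + 10*z + 24)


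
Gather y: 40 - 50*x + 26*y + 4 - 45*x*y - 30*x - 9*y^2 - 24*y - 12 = -80*x - 9*y^2 + y*(2 - 45*x) + 32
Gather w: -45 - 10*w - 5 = -10*w - 50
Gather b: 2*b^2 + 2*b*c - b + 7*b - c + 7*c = 2*b^2 + b*(2*c + 6) + 6*c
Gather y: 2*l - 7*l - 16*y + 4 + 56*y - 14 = -5*l + 40*y - 10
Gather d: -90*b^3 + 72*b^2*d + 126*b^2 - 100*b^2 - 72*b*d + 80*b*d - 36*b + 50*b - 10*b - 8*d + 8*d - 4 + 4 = -90*b^3 + 26*b^2 + 4*b + d*(72*b^2 + 8*b)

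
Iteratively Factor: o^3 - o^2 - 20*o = (o - 5)*(o^2 + 4*o) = (o - 5)*(o + 4)*(o)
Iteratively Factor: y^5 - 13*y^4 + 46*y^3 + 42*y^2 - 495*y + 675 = (y - 5)*(y^4 - 8*y^3 + 6*y^2 + 72*y - 135) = (y - 5)*(y - 3)*(y^3 - 5*y^2 - 9*y + 45) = (y - 5)*(y - 3)^2*(y^2 - 2*y - 15) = (y - 5)^2*(y - 3)^2*(y + 3)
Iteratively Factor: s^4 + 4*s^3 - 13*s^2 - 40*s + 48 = (s + 4)*(s^3 - 13*s + 12) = (s - 3)*(s + 4)*(s^2 + 3*s - 4) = (s - 3)*(s - 1)*(s + 4)*(s + 4)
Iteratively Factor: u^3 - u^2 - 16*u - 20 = (u + 2)*(u^2 - 3*u - 10) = (u + 2)^2*(u - 5)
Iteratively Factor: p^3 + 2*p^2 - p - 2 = (p + 1)*(p^2 + p - 2) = (p + 1)*(p + 2)*(p - 1)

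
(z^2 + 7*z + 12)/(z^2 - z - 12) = (z + 4)/(z - 4)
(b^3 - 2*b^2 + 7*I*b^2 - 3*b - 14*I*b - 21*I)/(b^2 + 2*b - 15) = (b^2 + b*(1 + 7*I) + 7*I)/(b + 5)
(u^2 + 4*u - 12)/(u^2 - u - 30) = (-u^2 - 4*u + 12)/(-u^2 + u + 30)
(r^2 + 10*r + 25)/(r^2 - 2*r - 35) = (r + 5)/(r - 7)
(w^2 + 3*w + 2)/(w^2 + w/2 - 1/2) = 2*(w + 2)/(2*w - 1)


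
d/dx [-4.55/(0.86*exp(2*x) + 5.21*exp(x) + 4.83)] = (7.826*exp(x) + 23.7055)*exp(x)/(0.86*exp(2*x) + 5.21*exp(x) + 4.83)^2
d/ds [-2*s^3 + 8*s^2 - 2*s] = -6*s^2 + 16*s - 2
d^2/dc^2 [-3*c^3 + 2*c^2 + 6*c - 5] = 4 - 18*c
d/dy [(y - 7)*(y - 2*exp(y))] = y - (y - 7)*(2*exp(y) - 1) - 2*exp(y)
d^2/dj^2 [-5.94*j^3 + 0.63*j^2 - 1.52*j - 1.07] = 1.26 - 35.64*j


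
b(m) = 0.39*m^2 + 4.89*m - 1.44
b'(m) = 0.78*m + 4.89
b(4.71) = 30.24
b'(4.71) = 8.56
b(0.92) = 3.39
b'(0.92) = 5.61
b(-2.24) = -10.44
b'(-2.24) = 3.14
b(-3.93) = -14.63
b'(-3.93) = 1.82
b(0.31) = 0.11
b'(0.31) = 5.13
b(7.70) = 59.34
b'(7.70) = 10.90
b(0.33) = 0.22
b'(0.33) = 5.15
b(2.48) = 13.09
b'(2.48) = 6.82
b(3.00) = 16.74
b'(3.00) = 7.23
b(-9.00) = -13.86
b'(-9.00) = -2.13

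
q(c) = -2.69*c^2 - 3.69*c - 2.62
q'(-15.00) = 77.01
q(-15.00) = -552.52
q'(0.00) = -3.69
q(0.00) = -2.62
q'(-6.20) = 29.67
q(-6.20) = -83.15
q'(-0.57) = -0.62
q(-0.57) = -1.39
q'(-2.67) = 10.67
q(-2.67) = -11.94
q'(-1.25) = 3.04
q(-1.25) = -2.21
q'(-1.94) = 6.75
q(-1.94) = -5.59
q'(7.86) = -45.98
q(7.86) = -197.81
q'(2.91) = -19.35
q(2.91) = -36.14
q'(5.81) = -34.95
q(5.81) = -114.86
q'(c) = -5.38*c - 3.69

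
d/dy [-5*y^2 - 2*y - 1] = -10*y - 2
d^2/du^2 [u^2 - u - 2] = 2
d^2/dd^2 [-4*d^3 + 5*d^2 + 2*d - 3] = 10 - 24*d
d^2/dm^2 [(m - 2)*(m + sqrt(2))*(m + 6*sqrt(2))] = 6*m - 4 + 14*sqrt(2)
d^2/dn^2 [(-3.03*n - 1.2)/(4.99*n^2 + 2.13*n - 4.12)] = (-(3.03*n + 1.2)*(9.98*n + 2.13)*(19.96*n + 4.26) + (90.7182*n + 24.8838)*(4.99*n^2 + 2.13*n - 4.12))/(4.99*n^2 + 2.13*n - 4.12)^3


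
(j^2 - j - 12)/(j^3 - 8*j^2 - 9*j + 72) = (j - 4)/(j^2 - 11*j + 24)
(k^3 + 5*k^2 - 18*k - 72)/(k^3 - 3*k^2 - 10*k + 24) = (k + 6)/(k - 2)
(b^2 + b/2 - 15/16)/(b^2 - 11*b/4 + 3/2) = (b + 5/4)/(b - 2)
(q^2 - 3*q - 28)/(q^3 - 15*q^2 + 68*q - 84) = (q + 4)/(q^2 - 8*q + 12)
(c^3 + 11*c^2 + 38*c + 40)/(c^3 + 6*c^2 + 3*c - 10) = (c + 4)/(c - 1)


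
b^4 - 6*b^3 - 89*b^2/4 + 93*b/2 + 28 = (b - 8)*(b - 2)*(b + 1/2)*(b + 7/2)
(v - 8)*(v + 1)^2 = v^3 - 6*v^2 - 15*v - 8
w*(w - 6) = w^2 - 6*w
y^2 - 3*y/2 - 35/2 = (y - 5)*(y + 7/2)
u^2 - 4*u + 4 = (u - 2)^2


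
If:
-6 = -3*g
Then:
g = 2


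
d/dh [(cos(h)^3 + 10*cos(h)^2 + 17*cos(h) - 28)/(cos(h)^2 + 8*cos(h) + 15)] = -(sin(h)^4 - 110*sin(h)^2 + 368*cos(h) + 4*cos(3*h) + 588)*sin(h)/((cos(h) + 3)^2*(cos(h) + 5)^2)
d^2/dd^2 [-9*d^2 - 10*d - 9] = -18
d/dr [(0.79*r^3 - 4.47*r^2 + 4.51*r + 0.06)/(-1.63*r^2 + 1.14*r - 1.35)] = (-1.2877*r^4 + 1.8012*r^3 - 0.943999999999999*r^2 + 12.2646*r - 6.1569)/(2.6569*r^4 - 3.7164*r^3 + 5.7006*r^2 - 3.078*r + 1.8225)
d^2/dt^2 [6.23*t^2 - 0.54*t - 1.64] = 12.4600000000000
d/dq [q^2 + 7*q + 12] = 2*q + 7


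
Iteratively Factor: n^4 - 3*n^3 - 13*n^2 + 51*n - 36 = (n + 4)*(n^3 - 7*n^2 + 15*n - 9) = (n - 1)*(n + 4)*(n^2 - 6*n + 9) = (n - 3)*(n - 1)*(n + 4)*(n - 3)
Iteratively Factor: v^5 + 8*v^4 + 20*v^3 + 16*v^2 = (v + 2)*(v^4 + 6*v^3 + 8*v^2) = (v + 2)*(v + 4)*(v^3 + 2*v^2) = v*(v + 2)*(v + 4)*(v^2 + 2*v) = v*(v + 2)^2*(v + 4)*(v)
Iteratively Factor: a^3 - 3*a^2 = (a - 3)*(a^2) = a*(a - 3)*(a)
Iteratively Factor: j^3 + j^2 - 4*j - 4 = (j + 1)*(j^2 - 4) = (j + 1)*(j + 2)*(j - 2)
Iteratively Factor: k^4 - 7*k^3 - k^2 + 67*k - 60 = (k - 4)*(k^3 - 3*k^2 - 13*k + 15) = (k - 5)*(k - 4)*(k^2 + 2*k - 3) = (k - 5)*(k - 4)*(k - 1)*(k + 3)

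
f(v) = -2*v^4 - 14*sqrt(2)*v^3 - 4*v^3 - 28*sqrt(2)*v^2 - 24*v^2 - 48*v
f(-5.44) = 458.84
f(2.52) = -986.34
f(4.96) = -5917.22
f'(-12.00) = 5021.19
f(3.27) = -1897.83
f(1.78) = -441.24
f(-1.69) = -1.96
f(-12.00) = -8929.45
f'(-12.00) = 5021.19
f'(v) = -8*v^3 - 42*sqrt(2)*v^2 - 12*v^2 - 56*sqrt(2)*v - 48*v - 48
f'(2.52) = -949.96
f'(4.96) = -3411.56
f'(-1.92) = -10.36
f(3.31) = -1958.80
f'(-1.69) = 1.66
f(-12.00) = -8929.45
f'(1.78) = -545.74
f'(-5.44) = -181.03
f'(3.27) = -1507.10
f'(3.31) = -1541.37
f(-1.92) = -1.02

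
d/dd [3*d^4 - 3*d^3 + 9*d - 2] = 12*d^3 - 9*d^2 + 9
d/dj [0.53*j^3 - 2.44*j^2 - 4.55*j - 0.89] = 1.59*j^2 - 4.88*j - 4.55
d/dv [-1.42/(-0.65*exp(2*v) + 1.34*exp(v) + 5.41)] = (1.9028 - 1.846*exp(v))*exp(v)/(-0.65*exp(2*v) + 1.34*exp(v) + 5.41)^2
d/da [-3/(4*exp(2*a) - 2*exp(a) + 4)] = (6*exp(a) - 3/2)*exp(a)/(2*exp(2*a) - exp(a) + 2)^2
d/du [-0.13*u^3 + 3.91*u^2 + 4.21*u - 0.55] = -0.39*u^2 + 7.82*u + 4.21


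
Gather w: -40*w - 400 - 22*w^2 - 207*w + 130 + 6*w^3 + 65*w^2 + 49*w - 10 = 6*w^3 + 43*w^2 - 198*w - 280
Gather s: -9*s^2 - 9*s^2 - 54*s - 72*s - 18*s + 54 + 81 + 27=-18*s^2 - 144*s + 162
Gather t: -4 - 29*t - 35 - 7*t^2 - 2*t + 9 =-7*t^2 - 31*t - 30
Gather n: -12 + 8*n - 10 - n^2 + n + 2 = -n^2 + 9*n - 20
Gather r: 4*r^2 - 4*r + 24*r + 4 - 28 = 4*r^2 + 20*r - 24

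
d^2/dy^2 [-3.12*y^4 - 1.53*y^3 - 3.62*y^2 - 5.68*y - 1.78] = -37.44*y^2 - 9.18*y - 7.24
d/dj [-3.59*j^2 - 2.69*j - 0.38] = -7.18*j - 2.69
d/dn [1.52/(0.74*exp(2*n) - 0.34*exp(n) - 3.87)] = (0.5168 - 2.2496*exp(n))*exp(n)/(-0.74*exp(2*n) + 0.34*exp(n) + 3.87)^2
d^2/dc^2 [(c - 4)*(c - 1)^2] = 6*c - 12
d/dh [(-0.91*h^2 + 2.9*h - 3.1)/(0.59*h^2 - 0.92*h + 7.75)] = (-0.8738*h^2 - 10.447*h + 19.623)/(0.3481*h^4 - 1.0856*h^3 + 9.9914*h^2 - 14.26*h + 60.0625)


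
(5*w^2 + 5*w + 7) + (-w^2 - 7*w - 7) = 4*w^2 - 2*w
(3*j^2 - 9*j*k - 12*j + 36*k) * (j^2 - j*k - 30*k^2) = 3*j^4 - 12*j^3*k - 12*j^3 - 81*j^2*k^2 + 48*j^2*k + 270*j*k^3 + 324*j*k^2 - 1080*k^3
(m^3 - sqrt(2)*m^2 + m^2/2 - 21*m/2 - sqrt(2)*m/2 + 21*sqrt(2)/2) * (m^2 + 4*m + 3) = m^5 - sqrt(2)*m^4 + 9*m^4/2 - 9*sqrt(2)*m^3/2 - 11*m^3/2 - 81*m^2/2 + 11*sqrt(2)*m^2/2 - 63*m/2 + 81*sqrt(2)*m/2 + 63*sqrt(2)/2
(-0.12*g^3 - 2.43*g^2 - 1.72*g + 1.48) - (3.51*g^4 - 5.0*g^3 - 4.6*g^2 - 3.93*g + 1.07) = -3.51*g^4 + 4.88*g^3 + 2.17*g^2 + 2.21*g + 0.41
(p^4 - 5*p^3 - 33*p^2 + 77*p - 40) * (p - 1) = p^5 - 6*p^4 - 28*p^3 + 110*p^2 - 117*p + 40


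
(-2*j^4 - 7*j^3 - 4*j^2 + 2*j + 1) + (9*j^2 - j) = -2*j^4 - 7*j^3 + 5*j^2 + j + 1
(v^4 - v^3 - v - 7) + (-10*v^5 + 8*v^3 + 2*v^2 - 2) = -10*v^5 + v^4 + 7*v^3 + 2*v^2 - v - 9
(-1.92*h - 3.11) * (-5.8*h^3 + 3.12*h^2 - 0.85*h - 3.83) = 11.136*h^4 + 12.0476*h^3 - 8.0712*h^2 + 9.9971*h + 11.9113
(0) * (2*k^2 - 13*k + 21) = 0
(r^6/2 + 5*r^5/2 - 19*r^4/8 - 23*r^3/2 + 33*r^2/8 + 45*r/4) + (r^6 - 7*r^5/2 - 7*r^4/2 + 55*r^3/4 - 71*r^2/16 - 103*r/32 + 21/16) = 3*r^6/2 - r^5 - 47*r^4/8 + 9*r^3/4 - 5*r^2/16 + 257*r/32 + 21/16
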